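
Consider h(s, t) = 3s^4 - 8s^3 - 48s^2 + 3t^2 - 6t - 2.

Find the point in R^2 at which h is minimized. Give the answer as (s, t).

h(s,t) separates as P(s) + Q(t) − 2, so its minimum is min P + min Q − 2.
P'(s) = 12s(s - 4)(s + 2) vanishes at s ∈ {-2, 0, 4}; Q'(t) = 6(t - 1) vanishes at t ∈ {1}.
Local minima of P (where P''>0): P(-2)=-80, P(4)=-512. Local minima of Q: Q(1)=-3.
So the global minimum of h is P(4) + Q(1) − 2 = -512 − 3 − 2 = -517, attained at (4, 1).

(4, 1)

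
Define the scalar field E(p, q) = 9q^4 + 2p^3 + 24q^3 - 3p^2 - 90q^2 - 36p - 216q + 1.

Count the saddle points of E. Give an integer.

E separates as a function of p plus a function of q, so ∇E=0 decouples.
∂E/∂p = 6(p - 3)(p + 2) = 0 at p ∈ {-2, 3}; ∂E/∂q = 36(q - 2)(q + 1)(q + 3) = 0 at q ∈ {-3, -1, 2}.
The Hessian is diagonal: diag(E_pp, E_qq). Second derivatives: E_pp(-2)=-30, E_pp(3)=30; E_qq(-3)=360, E_qq(-1)=-216, E_qq(2)=540.
Saddle points occur where the two diagonal entries have opposite signs: (-2, -3), (-2, 2), (3, -1). Count: 3.

3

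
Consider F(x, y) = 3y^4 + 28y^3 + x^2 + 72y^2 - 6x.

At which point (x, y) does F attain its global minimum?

F(x,y) separates as P(x) + Q(y), so its minimum is min P + min Q.
P'(x) = 2x - 6 vanishes at x ∈ {3}; Q'(y) = 12y(y + 3)(y + 4) vanishes at y ∈ {-4, -3, 0}.
Local minima of P (where P''>0): P(3)=-9. Local minima of Q: Q(-4)=128, Q(0)=0.
So the global minimum of F is P(3) + Q(0) = -9 + 0 = -9, attained at (3, 0).

(3, 0)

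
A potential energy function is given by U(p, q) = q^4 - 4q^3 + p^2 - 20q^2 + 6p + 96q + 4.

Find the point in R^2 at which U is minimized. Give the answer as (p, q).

U(p,q) separates as A(p) + B(q) + 4, so its minimum is min A + min B + 4.
A'(p) = 2p + 6 vanishes at p ∈ {-3}; B'(q) = 4(q - 4)(q - 2)(q + 3) vanishes at q ∈ {-3, 2, 4}.
Local minima of A (where A''>0): A(-3)=-9. Local minima of B: B(-3)=-279, B(4)=64.
So the global minimum of U is A(-3) + B(-3) + 4 = -9 − 279 + 4 = -284, attained at (-3, -3).

(-3, -3)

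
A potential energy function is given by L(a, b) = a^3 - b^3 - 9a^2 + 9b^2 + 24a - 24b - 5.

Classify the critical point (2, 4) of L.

The mixed partial ∂²L/∂a∂b is 0, so the Hessian at any point is diag(L_aa, L_bb) = diag(6(a - 3), 6(-b + 3)).
At (2, 4): H = diag(-6, -6).
Both eigenvalues are negative, so H is negative definite: a local maximum.

local maximum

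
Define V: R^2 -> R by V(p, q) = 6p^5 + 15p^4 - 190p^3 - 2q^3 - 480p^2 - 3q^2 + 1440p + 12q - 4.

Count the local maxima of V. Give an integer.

2

V separates as a function of p plus a function of q, so ∇V=0 decouples.
∂V/∂p = 30(p - 4)(p - 1)(p + 3)(p + 4) = 0 at p ∈ {-4, -3, 1, 4}; ∂V/∂q = -6(q - 1)(q + 2) = 0 at q ∈ {-2, 1}.
The Hessian is diagonal: diag(V_pp, V_qq). Second derivatives: V_pp(-4)=-1200, V_pp(-3)=840, V_pp(1)=-1800, V_pp(4)=5040; V_qq(-2)=18, V_qq(1)=-18.
Local maxima occur where both diagonal entries negative: (-4, 1), (1, 1). Count: 2.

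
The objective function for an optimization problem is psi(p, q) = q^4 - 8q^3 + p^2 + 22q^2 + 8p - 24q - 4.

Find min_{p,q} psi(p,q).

psi(p,q) separates as A(p) + B(q) − 4, so its minimum is min A + min B − 4.
A'(p) = 2p + 8 vanishes at p ∈ {-4}; B'(q) = 4(q - 3)(q - 2)(q - 1) vanishes at q ∈ {1, 2, 3}.
Local minima of A (where A''>0): A(-4)=-16. Local minima of B: B(1)=-9, B(3)=-9.
So the global minimum of psi is A(-4) + B(1) − 4 = -16 − 9 − 4 = -29, attained at (-4, 1).

-29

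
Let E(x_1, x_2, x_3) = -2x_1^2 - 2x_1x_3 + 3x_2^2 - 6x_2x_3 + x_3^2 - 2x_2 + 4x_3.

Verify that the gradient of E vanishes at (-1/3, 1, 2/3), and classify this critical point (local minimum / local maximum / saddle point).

saddle point

∇E = (-4x_1 - 2x_3, 6x_2 - 6x_3 - 2, -2x_1 - 6x_2 + 2x_3 + 4); substituting (-1/3, 1, 2/3) gives ∇E = (0, 0, 0), so (-1/3, 1, 2/3) is indeed a critical point.
The Hessian is constant: H = [[-4, 0, -2], [0, 6, -6], [-2, -6, 2]].
Leading principal minors: Δ₁ = -4, Δ₂ = -24, Δ₃ = 72.
The minors fit neither the all-positive nor the alternating-sign pattern, so H is indefinite: a saddle point.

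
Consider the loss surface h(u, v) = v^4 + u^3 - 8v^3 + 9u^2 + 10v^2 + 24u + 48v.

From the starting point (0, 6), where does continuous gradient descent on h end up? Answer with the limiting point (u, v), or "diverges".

h is separable, so gradient descent decouples: u follows -∂h/∂u, v follows -∂h/∂v.
∂h/∂u = 3(u + 2)(u + 4); at u=0 this is 24, so u decreases.
∂h/∂v = 4(v - 4)(v - 3)(v + 1); at v=6 this is 168, so v decreases.
u converges to its nearest critical value -2 (a local min of the u-part); v converges to 4. The iterate converges to (-2, 4).

(-2, 4)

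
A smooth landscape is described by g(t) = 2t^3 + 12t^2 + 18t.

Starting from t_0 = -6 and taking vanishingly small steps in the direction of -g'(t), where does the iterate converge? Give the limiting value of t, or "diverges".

diverges

g'(t) = 6(t + 1)(t + 3), so g'(-6) = 90.
Gradient descent moves in the -g' direction, i.e. t is decreasing.
There is no critical point below t=-6, and g' keeps the same sign, so the iterate runs off to −∞.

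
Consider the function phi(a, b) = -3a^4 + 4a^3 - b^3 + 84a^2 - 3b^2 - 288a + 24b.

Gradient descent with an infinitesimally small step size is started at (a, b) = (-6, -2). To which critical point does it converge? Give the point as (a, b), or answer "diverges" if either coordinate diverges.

phi is separable, so gradient descent decouples: a follows -∂phi/∂a, b follows -∂phi/∂b.
∂phi/∂a = -12(a - 3)(a - 2)(a + 4); at a=-6 this is 1728, so a decreases.
∂phi/∂b = -3(b - 2)(b + 4); at b=-2 this is 24, so b decreases.
The a-coordinate has no critical point in that direction and runs off to infinity.

diverges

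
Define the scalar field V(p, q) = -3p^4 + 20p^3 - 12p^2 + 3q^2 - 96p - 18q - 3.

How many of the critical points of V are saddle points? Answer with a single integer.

2

V separates as a function of p plus a function of q, so ∇V=0 decouples.
∂V/∂p = -12(p - 4)(p - 2)(p + 1) = 0 at p ∈ {-1, 2, 4}; ∂V/∂q = 6(q - 3) = 0 at q ∈ {3}.
The Hessian is diagonal: diag(V_pp, V_qq). Second derivatives: V_pp(-1)=-180, V_pp(2)=72, V_pp(4)=-120; V_qq(3)=6.
Saddle points occur where the two diagonal entries have opposite signs: (-1, 3), (4, 3). Count: 2.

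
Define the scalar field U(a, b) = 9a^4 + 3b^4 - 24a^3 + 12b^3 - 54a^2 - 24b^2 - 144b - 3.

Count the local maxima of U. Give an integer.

U separates as a function of a plus a function of b, so ∇U=0 decouples.
∂U/∂a = 36a(a - 3)(a + 1) = 0 at a ∈ {-1, 0, 3}; ∂U/∂b = 12(b - 2)(b + 2)(b + 3) = 0 at b ∈ {-3, -2, 2}.
The Hessian is diagonal: diag(U_aa, U_bb). Second derivatives: U_aa(-1)=144, U_aa(0)=-108, U_aa(3)=432; U_bb(-3)=60, U_bb(-2)=-48, U_bb(2)=240.
Local maxima occur where both diagonal entries negative: (0, -2). Count: 1.

1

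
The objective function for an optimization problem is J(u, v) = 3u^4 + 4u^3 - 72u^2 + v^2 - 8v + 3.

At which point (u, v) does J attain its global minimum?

J(u,v) separates as P(u) + Q(v) + 3, so its minimum is min P + min Q + 3.
P'(u) = 12u(u - 3)(u + 4) vanishes at u ∈ {-4, 0, 3}; Q'(v) = 2v - 8 vanishes at v ∈ {4}.
Local minima of P (where P''>0): P(-4)=-640, P(3)=-297. Local minima of Q: Q(4)=-16.
So the global minimum of J is P(-4) + Q(4) + 3 = -640 − 16 + 3 = -653, attained at (-4, 4).

(-4, 4)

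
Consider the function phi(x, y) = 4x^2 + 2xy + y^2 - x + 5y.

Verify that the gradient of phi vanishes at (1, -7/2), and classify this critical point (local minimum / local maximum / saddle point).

local minimum

∇phi = (8x + 2y - 1, 2x + 2y + 5); substituting (1, -7/2) gives ∇phi = (0, 0), so (1, -7/2) is indeed a critical point.
The Hessian of phi is constant: H = [[8, 2], [2, 2]].
det(H) = 8·2 − 2² = 12.
det(H) > 0 and tr(H) = 10 > 0, so H is positive definite and the point is a local minimum.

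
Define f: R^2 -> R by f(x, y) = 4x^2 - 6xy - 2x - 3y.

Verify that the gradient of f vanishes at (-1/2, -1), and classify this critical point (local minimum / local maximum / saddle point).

∇f = (8x - 6y - 2, -6x - 3); substituting (-1/2, -1) gives ∇f = (0, 0), so (-1/2, -1) is indeed a critical point.
The Hessian of f is constant: H = [[8, -6], [-6, 0]].
det(H) = 8·0 − (-6)² = -36.
Since det(H) < 0, H is indefinite and the critical point is a saddle point.

saddle point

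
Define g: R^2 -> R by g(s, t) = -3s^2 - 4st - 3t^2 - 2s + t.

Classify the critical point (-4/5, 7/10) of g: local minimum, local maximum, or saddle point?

The Hessian of g is constant: H = [[-6, -4], [-4, -6]].
det(H) = (-6)·(-6) − (-4)² = 20.
det(H) > 0 and tr(H) = -12 < 0, so H is negative definite and the point is a local maximum.

local maximum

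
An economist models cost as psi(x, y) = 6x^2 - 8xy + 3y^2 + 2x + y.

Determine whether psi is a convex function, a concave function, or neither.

convex

psi is quadratic, so its Hessian is the constant matrix H = [[12, -8], [-8, 6]].
det(H) = 8, tr(H) = 18.
det(H) > 0 and tr(H) > 0, so H is positive definite everywhere: convex.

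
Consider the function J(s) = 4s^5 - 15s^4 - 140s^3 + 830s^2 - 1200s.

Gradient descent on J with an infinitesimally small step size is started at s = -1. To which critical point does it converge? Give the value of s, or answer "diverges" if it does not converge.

J'(s) = 20(s - 4)(s - 3)(s - 1)(s + 5), so J'(-1) = -3200.
Gradient descent moves in the -J' direction, i.e. s is increasing.
The nearest critical point in that direction is s = 1, where J'' = 720 > 0 (a local minimum). The iterate converges there.

1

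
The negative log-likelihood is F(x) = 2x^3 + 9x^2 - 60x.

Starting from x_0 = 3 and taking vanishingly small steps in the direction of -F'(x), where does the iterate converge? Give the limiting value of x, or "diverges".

2

F'(x) = 6(x - 2)(x + 5), so F'(3) = 48.
Gradient descent moves in the -F' direction, i.e. x is decreasing.
The nearest critical point in that direction is x = 2, where F'' = 42 > 0 (a local minimum). The iterate converges there.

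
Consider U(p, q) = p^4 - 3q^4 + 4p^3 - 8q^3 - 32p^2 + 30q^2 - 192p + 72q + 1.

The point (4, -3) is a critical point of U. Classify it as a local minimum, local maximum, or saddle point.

The mixed partial ∂²U/∂p∂q is 0, so the Hessian at any point is diag(U_pp, U_qq) = diag(4(3p^2 + 6p - 16), 12(-3q^2 - 4q + 5)).
At (4, -3): H = diag(224, -120).
The eigenvalues have opposite signs, so H is indefinite: a saddle point.

saddle point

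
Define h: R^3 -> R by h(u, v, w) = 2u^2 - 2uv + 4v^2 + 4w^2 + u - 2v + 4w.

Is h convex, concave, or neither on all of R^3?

convex

h is quadratic, so its Hessian is the constant matrix H = [[4, -2, 0], [-2, 8, 0], [0, 0, 8]].
Leading principal minors: 4, 28, 224.
All positive ⇒ H ≻ 0 ⇒ convex.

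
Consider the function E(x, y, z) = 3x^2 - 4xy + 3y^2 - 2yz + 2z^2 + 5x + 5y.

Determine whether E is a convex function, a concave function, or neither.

convex

E is quadratic, so its Hessian is the constant matrix H = [[6, -4, 0], [-4, 6, -2], [0, -2, 4]].
Leading principal minors: 6, 20, 56.
All positive ⇒ H ≻ 0 ⇒ convex.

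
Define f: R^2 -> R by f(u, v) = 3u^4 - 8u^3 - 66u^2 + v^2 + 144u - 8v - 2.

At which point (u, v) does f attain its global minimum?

(-3, 4)

f(u,v) separates as P(u) + Q(v) − 2, so its minimum is min P + min Q − 2.
P'(u) = 12(u - 4)(u - 1)(u + 3) vanishes at u ∈ {-3, 1, 4}; Q'(v) = 2v - 8 vanishes at v ∈ {4}.
Local minima of P (where P''>0): P(-3)=-567, P(4)=-224. Local minima of Q: Q(4)=-16.
So the global minimum of f is P(-3) + Q(4) − 2 = -567 − 16 − 2 = -585, attained at (-3, 4).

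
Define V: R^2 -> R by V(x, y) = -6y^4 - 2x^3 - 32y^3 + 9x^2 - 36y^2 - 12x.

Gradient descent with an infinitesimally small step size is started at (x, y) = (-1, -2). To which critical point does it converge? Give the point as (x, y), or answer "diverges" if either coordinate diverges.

(1, -1)

V is separable, so gradient descent decouples: x follows -∂V/∂x, y follows -∂V/∂y.
∂V/∂x = -6(x - 2)(x - 1); at x=-1 this is -36, so x increases.
∂V/∂y = -24y(y + 1)(y + 3); at y=-2 this is -48, so y increases.
x converges to its nearest critical value 1 (a local min of the x-part); y converges to -1. The iterate converges to (1, -1).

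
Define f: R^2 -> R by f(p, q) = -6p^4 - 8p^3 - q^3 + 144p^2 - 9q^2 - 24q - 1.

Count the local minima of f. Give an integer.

1

f separates as a function of p plus a function of q, so ∇f=0 decouples.
∂f/∂p = -24p(p - 3)(p + 4) = 0 at p ∈ {-4, 0, 3}; ∂f/∂q = -3(q + 2)(q + 4) = 0 at q ∈ {-4, -2}.
The Hessian is diagonal: diag(f_pp, f_qq). Second derivatives: f_pp(-4)=-672, f_pp(0)=288, f_pp(3)=-504; f_qq(-4)=6, f_qq(-2)=-6.
Local minima occur where both diagonal entries positive: (0, -4). Count: 1.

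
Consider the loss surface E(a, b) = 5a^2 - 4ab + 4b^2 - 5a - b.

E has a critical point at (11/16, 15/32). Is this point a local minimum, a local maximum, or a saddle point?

local minimum

The Hessian of E is constant: H = [[10, -4], [-4, 8]].
det(H) = 10·8 − (-4)² = 64.
det(H) > 0 and tr(H) = 18 > 0, so H is positive definite and the point is a local minimum.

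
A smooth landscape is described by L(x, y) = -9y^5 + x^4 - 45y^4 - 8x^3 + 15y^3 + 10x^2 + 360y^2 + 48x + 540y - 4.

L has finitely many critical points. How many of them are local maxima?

2

L separates as a function of x plus a function of y, so ∇L=0 decouples.
∂L/∂x = 4(x - 4)(x - 3)(x + 1) = 0 at x ∈ {-1, 3, 4}; ∂L/∂y = -45(y - 2)(y + 1)(y + 2)(y + 3) = 0 at y ∈ {-3, -2, -1, 2}.
The Hessian is diagonal: diag(L_xx, L_yy). Second derivatives: L_xx(-1)=80, L_xx(3)=-16, L_xx(4)=20; L_yy(-3)=450, L_yy(-2)=-180, L_yy(-1)=270, L_yy(2)=-2700.
Local maxima occur where both diagonal entries negative: (3, -2), (3, 2). Count: 2.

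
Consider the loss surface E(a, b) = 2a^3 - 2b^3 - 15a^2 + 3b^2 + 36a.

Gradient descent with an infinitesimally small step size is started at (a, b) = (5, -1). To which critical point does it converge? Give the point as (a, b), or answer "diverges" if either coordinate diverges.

E is separable, so gradient descent decouples: a follows -∂E/∂a, b follows -∂E/∂b.
∂E/∂a = 6(a - 3)(a - 2); at a=5 this is 36, so a decreases.
∂E/∂b = -6b(b - 1); at b=-1 this is -12, so b increases.
a converges to its nearest critical value 3 (a local min of the a-part); b converges to 0. The iterate converges to (3, 0).

(3, 0)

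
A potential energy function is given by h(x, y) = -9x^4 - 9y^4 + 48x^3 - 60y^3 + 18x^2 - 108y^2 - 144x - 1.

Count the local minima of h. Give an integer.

h separates as a function of x plus a function of y, so ∇h=0 decouples.
∂h/∂x = -36(x - 4)(x - 1)(x + 1) = 0 at x ∈ {-1, 1, 4}; ∂h/∂y = -36y(y + 2)(y + 3) = 0 at y ∈ {-3, -2, 0}.
The Hessian is diagonal: diag(h_xx, h_yy). Second derivatives: h_xx(-1)=-360, h_xx(1)=216, h_xx(4)=-540; h_yy(-3)=-108, h_yy(-2)=72, h_yy(0)=-216.
Local minima occur where both diagonal entries positive: (1, -2). Count: 1.

1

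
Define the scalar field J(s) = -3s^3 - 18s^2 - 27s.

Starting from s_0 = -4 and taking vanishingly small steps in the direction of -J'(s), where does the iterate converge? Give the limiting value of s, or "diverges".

-3

J'(s) = -9(s + 1)(s + 3), so J'(-4) = -27.
Gradient descent moves in the -J' direction, i.e. s is increasing.
The nearest critical point in that direction is s = -3, where J'' = 18 > 0 (a local minimum). The iterate converges there.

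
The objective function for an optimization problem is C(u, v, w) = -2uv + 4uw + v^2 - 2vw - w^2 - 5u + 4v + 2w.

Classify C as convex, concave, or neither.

C is quadratic, so its Hessian is the constant matrix H = [[0, -2, 4], [-2, 2, -2], [4, -2, -2]].
Leading principal minors: 0, -4, 8.
Neither pattern holds ⇒ H is indefinite ⇒ neither convex nor concave.

neither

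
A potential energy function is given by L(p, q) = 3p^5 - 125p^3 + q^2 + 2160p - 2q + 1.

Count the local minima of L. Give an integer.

L separates as a function of p plus a function of q, so ∇L=0 decouples.
∂L/∂p = 15(p - 4)(p - 3)(p + 3)(p + 4) = 0 at p ∈ {-4, -3, 3, 4}; ∂L/∂q = 2(q - 1) = 0 at q ∈ {1}.
The Hessian is diagonal: diag(L_pp, L_qq). Second derivatives: L_pp(-4)=-840, L_pp(-3)=630, L_pp(3)=-630, L_pp(4)=840; L_qq(1)=2.
Local minima occur where both diagonal entries positive: (-3, 1), (4, 1). Count: 2.

2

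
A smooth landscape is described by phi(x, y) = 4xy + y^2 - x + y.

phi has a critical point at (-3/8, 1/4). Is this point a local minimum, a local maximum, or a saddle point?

saddle point

The Hessian of phi is constant: H = [[0, 4], [4, 2]].
det(H) = 0·2 − 4² = -16.
Since det(H) < 0, H is indefinite and the critical point is a saddle point.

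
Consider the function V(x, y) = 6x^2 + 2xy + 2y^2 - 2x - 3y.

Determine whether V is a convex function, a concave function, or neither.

V is quadratic, so its Hessian is the constant matrix H = [[12, 2], [2, 4]].
det(H) = 44, tr(H) = 16.
det(H) > 0 and tr(H) > 0, so H is positive definite everywhere: convex.

convex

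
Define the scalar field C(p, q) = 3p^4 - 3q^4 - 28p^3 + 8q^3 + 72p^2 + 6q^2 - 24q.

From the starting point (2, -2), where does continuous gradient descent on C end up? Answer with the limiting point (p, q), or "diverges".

C is separable, so gradient descent decouples: p follows -∂C/∂p, q follows -∂C/∂q.
∂C/∂p = 12p(p - 4)(p - 3); at p=2 this is 48, so p decreases.
∂C/∂q = -12(q - 2)(q - 1)(q + 1); at q=-2 this is 144, so q decreases.
The q-coordinate has no critical point in that direction and runs off to infinity.

diverges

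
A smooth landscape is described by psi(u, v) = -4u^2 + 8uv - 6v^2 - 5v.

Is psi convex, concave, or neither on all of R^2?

concave

psi is quadratic, so its Hessian is the constant matrix H = [[-8, 8], [8, -12]].
det(H) = 32, tr(H) = -20.
det(H) > 0 and tr(H) < 0, so H is negative definite everywhere: concave.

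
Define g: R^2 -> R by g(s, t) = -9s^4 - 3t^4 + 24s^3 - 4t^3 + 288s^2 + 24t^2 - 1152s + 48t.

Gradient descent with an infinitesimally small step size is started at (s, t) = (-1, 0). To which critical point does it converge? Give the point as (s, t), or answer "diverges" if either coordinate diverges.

(2, -1)

g is separable, so gradient descent decouples: s follows -∂g/∂s, t follows -∂g/∂t.
∂g/∂s = -36(s - 4)(s - 2)(s + 4); at s=-1 this is -1620, so s increases.
∂g/∂t = -12(t - 2)(t + 1)(t + 2); at t=0 this is 48, so t decreases.
s converges to its nearest critical value 2 (a local min of the s-part); t converges to -1. The iterate converges to (2, -1).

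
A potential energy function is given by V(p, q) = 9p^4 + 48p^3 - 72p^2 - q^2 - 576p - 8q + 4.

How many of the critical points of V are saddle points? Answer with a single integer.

2

V separates as a function of p plus a function of q, so ∇V=0 decouples.
∂V/∂p = 36(p - 2)(p + 2)(p + 4) = 0 at p ∈ {-4, -2, 2}; ∂V/∂q = -2(q + 4) = 0 at q ∈ {-4}.
The Hessian is diagonal: diag(V_pp, V_qq). Second derivatives: V_pp(-4)=432, V_pp(-2)=-288, V_pp(2)=864; V_qq(-4)=-2.
Saddle points occur where the two diagonal entries have opposite signs: (-4, -4), (2, -4). Count: 2.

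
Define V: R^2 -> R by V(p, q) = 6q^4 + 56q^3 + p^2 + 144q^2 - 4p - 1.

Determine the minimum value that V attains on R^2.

-5

V(p,q) separates as A(p) + B(q) − 1, so its minimum is min A + min B − 1.
A'(p) = 2p - 4 vanishes at p ∈ {2}; B'(q) = 24q(q + 3)(q + 4) vanishes at q ∈ {-4, -3, 0}.
Local minima of A (where A''>0): A(2)=-4. Local minima of B: B(-4)=256, B(0)=0.
So the global minimum of V is A(2) + B(0) − 1 = -4 + 0 − 1 = -5, attained at (2, 0).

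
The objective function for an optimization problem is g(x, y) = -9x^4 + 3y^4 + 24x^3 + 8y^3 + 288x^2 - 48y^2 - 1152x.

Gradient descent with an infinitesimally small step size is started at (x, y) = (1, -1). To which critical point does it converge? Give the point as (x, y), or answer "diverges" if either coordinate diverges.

(2, -4)

g is separable, so gradient descent decouples: x follows -∂g/∂x, y follows -∂g/∂y.
∂g/∂x = -36(x - 4)(x - 2)(x + 4); at x=1 this is -540, so x increases.
∂g/∂y = 12y(y - 2)(y + 4); at y=-1 this is 108, so y decreases.
x converges to its nearest critical value 2 (a local min of the x-part); y converges to -4. The iterate converges to (2, -4).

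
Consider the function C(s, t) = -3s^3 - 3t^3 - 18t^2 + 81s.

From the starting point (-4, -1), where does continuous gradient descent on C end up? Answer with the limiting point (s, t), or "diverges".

(-3, -4)

C is separable, so gradient descent decouples: s follows -∂C/∂s, t follows -∂C/∂t.
∂C/∂s = -9(s - 3)(s + 3); at s=-4 this is -63, so s increases.
∂C/∂t = -9t(t + 4); at t=-1 this is 27, so t decreases.
s converges to its nearest critical value -3 (a local min of the s-part); t converges to -4. The iterate converges to (-3, -4).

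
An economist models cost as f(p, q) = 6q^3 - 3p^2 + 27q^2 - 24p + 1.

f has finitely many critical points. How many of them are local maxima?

1

f separates as a function of p plus a function of q, so ∇f=0 decouples.
∂f/∂p = -6(p + 4) = 0 at p ∈ {-4}; ∂f/∂q = 18q(q + 3) = 0 at q ∈ {-3, 0}.
The Hessian is diagonal: diag(f_pp, f_qq). Second derivatives: f_pp(-4)=-6; f_qq(-3)=-54, f_qq(0)=54.
Local maxima occur where both diagonal entries negative: (-4, -3). Count: 1.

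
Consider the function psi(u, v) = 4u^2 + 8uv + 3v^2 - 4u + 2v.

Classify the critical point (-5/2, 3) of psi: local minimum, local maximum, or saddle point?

The Hessian of psi is constant: H = [[8, 8], [8, 6]].
det(H) = 8·6 − 8² = -16.
Since det(H) < 0, H is indefinite and the critical point is a saddle point.

saddle point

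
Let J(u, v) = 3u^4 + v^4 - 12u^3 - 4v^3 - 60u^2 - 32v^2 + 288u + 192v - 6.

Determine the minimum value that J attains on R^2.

-1611

J(u,v) separates as P(u) + Q(v) − 6, so its minimum is min P + min Q − 6.
P'(u) = 12(u - 4)(u - 2)(u + 3) vanishes at u ∈ {-3, 2, 4}; Q'(v) = 4(v - 4)(v - 3)(v + 4) vanishes at v ∈ {-4, 3, 4}.
Local minima of P (where P''>0): P(-3)=-837, P(4)=192. Local minima of Q: Q(-4)=-768, Q(4)=256.
So the global minimum of J is P(-3) + Q(-4) − 6 = -837 − 768 − 6 = -1611, attained at (-3, -4).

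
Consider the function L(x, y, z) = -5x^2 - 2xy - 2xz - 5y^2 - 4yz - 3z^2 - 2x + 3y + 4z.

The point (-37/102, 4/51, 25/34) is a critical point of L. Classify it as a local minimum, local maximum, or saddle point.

The Hessian is constant: H = [[-10, -2, -2], [-2, -10, -4], [-2, -4, -6]].
Leading principal minors: Δ₁ = -10, Δ₂ = 96, Δ₃ = -408.
The minors alternate sign starting negative (−, +, −), so H is negative definite: a local maximum.

local maximum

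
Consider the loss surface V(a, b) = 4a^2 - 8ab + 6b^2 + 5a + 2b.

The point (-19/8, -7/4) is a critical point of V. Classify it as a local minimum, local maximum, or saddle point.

The Hessian of V is constant: H = [[8, -8], [-8, 12]].
det(H) = 8·12 − (-8)² = 32.
det(H) > 0 and tr(H) = 20 > 0, so H is positive definite and the point is a local minimum.

local minimum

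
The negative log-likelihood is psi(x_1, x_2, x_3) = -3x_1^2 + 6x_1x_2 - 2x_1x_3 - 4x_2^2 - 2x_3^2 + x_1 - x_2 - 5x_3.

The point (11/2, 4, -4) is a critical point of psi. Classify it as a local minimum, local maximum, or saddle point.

The Hessian is constant: H = [[-6, 6, -2], [6, -8, 0], [-2, 0, -4]].
Leading principal minors: Δ₁ = -6, Δ₂ = 12, Δ₃ = -16.
The minors alternate sign starting negative (−, +, −), so H is negative definite: a local maximum.

local maximum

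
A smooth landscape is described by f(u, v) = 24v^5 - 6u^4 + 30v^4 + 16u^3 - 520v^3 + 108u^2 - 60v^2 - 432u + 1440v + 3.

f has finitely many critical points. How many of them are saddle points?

6

f separates as a function of u plus a function of v, so ∇f=0 decouples.
∂f/∂u = -24(u - 3)(u - 2)(u + 3) = 0 at u ∈ {-3, 2, 3}; ∂f/∂v = 120(v - 3)(v - 1)(v + 1)(v + 4) = 0 at v ∈ {-4, -1, 1, 3}.
The Hessian is diagonal: diag(f_uu, f_vv). Second derivatives: f_uu(-3)=-720, f_uu(2)=120, f_uu(3)=-144; f_vv(-4)=-12600, f_vv(-1)=2880, f_vv(1)=-2400, f_vv(3)=6720.
Saddle points occur where the two diagonal entries have opposite signs: (-3, -1), (-3, 3), (2, -4), (2, 1), (3, -1), (3, 3). Count: 6.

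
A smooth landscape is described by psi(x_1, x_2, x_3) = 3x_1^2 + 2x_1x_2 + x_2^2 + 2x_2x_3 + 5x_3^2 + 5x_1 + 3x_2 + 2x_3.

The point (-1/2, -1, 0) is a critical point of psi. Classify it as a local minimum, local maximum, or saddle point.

The Hessian is constant: H = [[6, 2, 0], [2, 2, 2], [0, 2, 10]].
Leading principal minors: Δ₁ = 6, Δ₂ = 8, Δ₃ = 56.
All leading minors are positive, so H is positive definite: a local minimum.

local minimum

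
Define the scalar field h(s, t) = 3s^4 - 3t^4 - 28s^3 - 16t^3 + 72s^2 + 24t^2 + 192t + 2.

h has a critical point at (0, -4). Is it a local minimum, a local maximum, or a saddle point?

The mixed partial ∂²h/∂s∂t is 0, so the Hessian at any point is diag(h_ss, h_tt) = diag(12(3s^2 - 14s + 12), 12(-3t^2 - 8t + 4)).
At (0, -4): H = diag(144, -144).
The eigenvalues have opposite signs, so H is indefinite: a saddle point.

saddle point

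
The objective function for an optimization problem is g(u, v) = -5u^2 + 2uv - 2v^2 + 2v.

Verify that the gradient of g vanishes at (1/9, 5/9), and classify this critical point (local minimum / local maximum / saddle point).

∇g = (-10u + 2v, 2u - 4v + 2); substituting (1/9, 5/9) gives ∇g = (0, 0), so (1/9, 5/9) is indeed a critical point.
The Hessian of g is constant: H = [[-10, 2], [2, -4]].
det(H) = (-10)·(-4) − 2² = 36.
det(H) > 0 and tr(H) = -14 < 0, so H is negative definite and the point is a local maximum.

local maximum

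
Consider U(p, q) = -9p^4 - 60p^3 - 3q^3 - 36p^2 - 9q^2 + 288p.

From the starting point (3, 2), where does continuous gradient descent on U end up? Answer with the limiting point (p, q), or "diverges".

diverges

U is separable, so gradient descent decouples: p follows -∂U/∂p, q follows -∂U/∂q.
∂U/∂p = -36(p - 1)(p + 2)(p + 4); at p=3 this is -2520, so p increases.
∂U/∂q = -9q(q + 2); at q=2 this is -72, so q increases.
The p-coordinate has no critical point in that direction and runs off to infinity.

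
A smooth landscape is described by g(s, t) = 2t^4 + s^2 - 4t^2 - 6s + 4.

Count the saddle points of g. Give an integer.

1

g separates as a function of s plus a function of t, so ∇g=0 decouples.
∂g/∂s = 2(s - 3) = 0 at s ∈ {3}; ∂g/∂t = 8t(t - 1)(t + 1) = 0 at t ∈ {-1, 0, 1}.
The Hessian is diagonal: diag(g_ss, g_tt). Second derivatives: g_ss(3)=2; g_tt(-1)=16, g_tt(0)=-8, g_tt(1)=16.
Saddle points occur where the two diagonal entries have opposite signs: (3, 0). Count: 1.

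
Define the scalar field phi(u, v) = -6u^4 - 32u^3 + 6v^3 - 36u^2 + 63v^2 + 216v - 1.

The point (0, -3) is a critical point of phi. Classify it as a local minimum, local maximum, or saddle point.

saddle point

The mixed partial ∂²phi/∂u∂v is 0, so the Hessian at any point is diag(phi_uu, phi_vv) = diag(-24(3u^2 + 8u + 3), 18(2v + 7)).
At (0, -3): H = diag(-72, 18).
The eigenvalues have opposite signs, so H is indefinite: a saddle point.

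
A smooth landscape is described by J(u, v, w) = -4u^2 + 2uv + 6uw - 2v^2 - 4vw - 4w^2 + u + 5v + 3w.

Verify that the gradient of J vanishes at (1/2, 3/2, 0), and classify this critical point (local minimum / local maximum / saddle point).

local maximum

∇J = (-8u + 2v + 6w + 1, 2u - 4v - 4w + 5, 6u - 4v - 8w + 3); substituting (1/2, 3/2, 0) gives ∇J = (0, 0, 0), so (1/2, 3/2, 0) is indeed a critical point.
The Hessian is constant: H = [[-8, 2, 6], [2, -4, -4], [6, -4, -8]].
Leading principal minors: Δ₁ = -8, Δ₂ = 28, Δ₃ = -48.
The minors alternate sign starting negative (−, +, −), so H is negative definite: a local maximum.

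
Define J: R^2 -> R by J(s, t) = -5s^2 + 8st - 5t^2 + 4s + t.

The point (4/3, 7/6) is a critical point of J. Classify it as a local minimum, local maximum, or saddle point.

The Hessian of J is constant: H = [[-10, 8], [8, -10]].
det(H) = (-10)·(-10) − 8² = 36.
det(H) > 0 and tr(H) = -20 < 0, so H is negative definite and the point is a local maximum.

local maximum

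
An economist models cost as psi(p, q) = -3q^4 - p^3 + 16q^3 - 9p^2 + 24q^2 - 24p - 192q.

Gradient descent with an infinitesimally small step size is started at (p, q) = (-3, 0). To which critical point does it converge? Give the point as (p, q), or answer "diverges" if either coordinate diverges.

(-4, 2)

psi is separable, so gradient descent decouples: p follows -∂psi/∂p, q follows -∂psi/∂q.
∂psi/∂p = -3(p + 2)(p + 4); at p=-3 this is 3, so p decreases.
∂psi/∂q = -12(q - 4)(q - 2)(q + 2); at q=0 this is -192, so q increases.
p converges to its nearest critical value -4 (a local min of the p-part); q converges to 2. The iterate converges to (-4, 2).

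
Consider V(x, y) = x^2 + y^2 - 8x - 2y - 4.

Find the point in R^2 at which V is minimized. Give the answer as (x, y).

V(x,y) separates as P(x) + Q(y) − 4, so its minimum is min P + min Q − 4.
P'(x) = 2x - 8 vanishes at x ∈ {4}; Q'(y) = 2y - 2 vanishes at y ∈ {1}.
Local minima of P (where P''>0): P(4)=-16. Local minima of Q: Q(1)=-1.
So the global minimum of V is P(4) + Q(1) − 4 = -16 − 1 − 4 = -21, attained at (4, 1).

(4, 1)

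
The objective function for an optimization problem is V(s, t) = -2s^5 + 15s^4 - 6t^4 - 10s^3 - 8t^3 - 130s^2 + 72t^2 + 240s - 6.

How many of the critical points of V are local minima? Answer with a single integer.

V separates as a function of s plus a function of t, so ∇V=0 decouples.
∂V/∂s = -10(s - 4)(s - 3)(s - 1)(s + 2) = 0 at s ∈ {-2, 1, 3, 4}; ∂V/∂t = -24t(t - 2)(t + 3) = 0 at t ∈ {-3, 0, 2}.
The Hessian is diagonal: diag(V_ss, V_tt). Second derivatives: V_ss(-2)=900, V_ss(1)=-180, V_ss(3)=100, V_ss(4)=-180; V_tt(-3)=-360, V_tt(0)=144, V_tt(2)=-240.
Local minima occur where both diagonal entries positive: (-2, 0), (3, 0). Count: 2.

2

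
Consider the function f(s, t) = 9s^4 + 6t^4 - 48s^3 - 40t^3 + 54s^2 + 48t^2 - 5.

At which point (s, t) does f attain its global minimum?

(3, 4)

f(s,t) separates as P(s) + Q(t) − 5, so its minimum is min P + min Q − 5.
P'(s) = 36s(s - 3)(s - 1) vanishes at s ∈ {0, 1, 3}; Q'(t) = 24t(t - 4)(t - 1) vanishes at t ∈ {0, 1, 4}.
Local minima of P (where P''>0): P(0)=0, P(3)=-81. Local minima of Q: Q(0)=0, Q(4)=-256.
So the global minimum of f is P(3) + Q(4) − 5 = -81 − 256 − 5 = -342, attained at (3, 4).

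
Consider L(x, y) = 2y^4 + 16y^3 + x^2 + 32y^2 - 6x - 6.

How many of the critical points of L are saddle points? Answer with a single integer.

L separates as a function of x plus a function of y, so ∇L=0 decouples.
∂L/∂x = 2(x - 3) = 0 at x ∈ {3}; ∂L/∂y = 8y(y + 2)(y + 4) = 0 at y ∈ {-4, -2, 0}.
The Hessian is diagonal: diag(L_xx, L_yy). Second derivatives: L_xx(3)=2; L_yy(-4)=64, L_yy(-2)=-32, L_yy(0)=64.
Saddle points occur where the two diagonal entries have opposite signs: (3, -2). Count: 1.

1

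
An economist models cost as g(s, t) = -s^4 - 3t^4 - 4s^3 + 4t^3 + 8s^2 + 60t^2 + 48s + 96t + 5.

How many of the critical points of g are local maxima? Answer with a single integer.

4

g separates as a function of s plus a function of t, so ∇g=0 decouples.
∂g/∂s = -4(s - 2)(s + 2)(s + 3) = 0 at s ∈ {-3, -2, 2}; ∂g/∂t = -12(t - 4)(t + 1)(t + 2) = 0 at t ∈ {-2, -1, 4}.
The Hessian is diagonal: diag(g_ss, g_tt). Second derivatives: g_ss(-3)=-20, g_ss(-2)=16, g_ss(2)=-80; g_tt(-2)=-72, g_tt(-1)=60, g_tt(4)=-360.
Local maxima occur where both diagonal entries negative: (-3, -2), (-3, 4), (2, -2), (2, 4). Count: 4.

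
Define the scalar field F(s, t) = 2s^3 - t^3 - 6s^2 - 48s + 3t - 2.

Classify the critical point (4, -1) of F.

The mixed partial ∂²F/∂s∂t is 0, so the Hessian at any point is diag(F_ss, F_tt) = diag(12(s - 1), -6t).
At (4, -1): H = diag(36, 6).
Both eigenvalues are positive, so H is positive definite: a local minimum.

local minimum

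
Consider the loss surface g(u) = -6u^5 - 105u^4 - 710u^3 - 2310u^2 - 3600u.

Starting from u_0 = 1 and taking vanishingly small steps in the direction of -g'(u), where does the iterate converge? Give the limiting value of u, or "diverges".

diverges

g'(u) = -30(u + 2)(u + 3)(u + 4)(u + 5), so g'(1) = -10800.
Gradient descent moves in the -g' direction, i.e. u is increasing.
There is no critical point above u=1, and g' keeps the same sign, so the iterate runs off to +∞.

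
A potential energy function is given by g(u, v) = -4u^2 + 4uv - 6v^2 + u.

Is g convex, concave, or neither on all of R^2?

g is quadratic, so its Hessian is the constant matrix H = [[-8, 4], [4, -12]].
det(H) = 80, tr(H) = -20.
det(H) > 0 and tr(H) < 0, so H is negative definite everywhere: concave.

concave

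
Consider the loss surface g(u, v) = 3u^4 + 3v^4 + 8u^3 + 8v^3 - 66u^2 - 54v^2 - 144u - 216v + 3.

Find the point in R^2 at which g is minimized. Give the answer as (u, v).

g(u,v) separates as P(u) + Q(v) + 3, so its minimum is min P + min Q + 3.
P'(u) = 12(u - 3)(u + 1)(u + 4) vanishes at u ∈ {-4, -1, 3}; Q'(v) = 12(v - 3)(v + 2)(v + 3) vanishes at v ∈ {-3, -2, 3}.
Local minima of P (where P''>0): P(-4)=-224, P(3)=-567. Local minima of Q: Q(-3)=189, Q(3)=-675.
So the global minimum of g is P(3) + Q(3) + 3 = -567 − 675 + 3 = -1239, attained at (3, 3).

(3, 3)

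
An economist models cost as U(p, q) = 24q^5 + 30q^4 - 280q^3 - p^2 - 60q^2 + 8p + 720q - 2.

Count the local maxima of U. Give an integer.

U separates as a function of p plus a function of q, so ∇U=0 decouples.
∂U/∂p = -2(p - 4) = 0 at p ∈ {4}; ∂U/∂q = 120(q - 2)(q - 1)(q + 1)(q + 3) = 0 at q ∈ {-3, -1, 1, 2}.
The Hessian is diagonal: diag(U_pp, U_qq). Second derivatives: U_pp(4)=-2; U_qq(-3)=-4800, U_qq(-1)=1440, U_qq(1)=-960, U_qq(2)=1800.
Local maxima occur where both diagonal entries negative: (4, -3), (4, 1). Count: 2.

2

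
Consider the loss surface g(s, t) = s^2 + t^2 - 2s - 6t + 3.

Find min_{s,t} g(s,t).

-7

g(s,t) separates as P(s) + Q(t) + 3, so its minimum is min P + min Q + 3.
P'(s) = 2s - 2 vanishes at s ∈ {1}; Q'(t) = 2(t - 3) vanishes at t ∈ {3}.
Local minima of P (where P''>0): P(1)=-1. Local minima of Q: Q(3)=-9.
So the global minimum of g is P(1) + Q(3) + 3 = -1 − 9 + 3 = -7, attained at (1, 3).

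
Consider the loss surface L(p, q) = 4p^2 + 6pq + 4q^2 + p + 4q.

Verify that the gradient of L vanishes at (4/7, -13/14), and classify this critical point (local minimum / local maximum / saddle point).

∇L = (8p + 6q + 1, 6p + 8q + 4); substituting (4/7, -13/14) gives ∇L = (0, 0), so (4/7, -13/14) is indeed a critical point.
The Hessian of L is constant: H = [[8, 6], [6, 8]].
det(H) = 8·8 − 6² = 28.
det(H) > 0 and tr(H) = 16 > 0, so H is positive definite and the point is a local minimum.

local minimum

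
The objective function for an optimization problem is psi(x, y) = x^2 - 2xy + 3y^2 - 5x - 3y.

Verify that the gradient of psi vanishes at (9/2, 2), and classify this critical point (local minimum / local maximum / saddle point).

local minimum

∇psi = (2x - 2y - 5, -2x + 6y - 3); substituting (9/2, 2) gives ∇psi = (0, 0), so (9/2, 2) is indeed a critical point.
The Hessian of psi is constant: H = [[2, -2], [-2, 6]].
det(H) = 2·6 − (-2)² = 8.
det(H) > 0 and tr(H) = 8 > 0, so H is positive definite and the point is a local minimum.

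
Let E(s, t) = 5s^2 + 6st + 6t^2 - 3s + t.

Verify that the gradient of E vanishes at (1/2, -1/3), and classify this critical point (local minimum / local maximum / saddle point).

∇E = (10s + 6t - 3, 6s + 12t + 1); substituting (1/2, -1/3) gives ∇E = (0, 0), so (1/2, -1/3) is indeed a critical point.
The Hessian of E is constant: H = [[10, 6], [6, 12]].
det(H) = 10·12 − 6² = 84.
det(H) > 0 and tr(H) = 22 > 0, so H is positive definite and the point is a local minimum.

local minimum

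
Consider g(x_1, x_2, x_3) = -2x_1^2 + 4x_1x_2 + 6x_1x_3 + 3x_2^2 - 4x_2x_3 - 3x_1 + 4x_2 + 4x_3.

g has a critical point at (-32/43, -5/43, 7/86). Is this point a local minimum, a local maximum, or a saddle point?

saddle point

The Hessian is constant: H = [[-4, 4, 6], [4, 6, -4], [6, -4, 0]].
Leading principal minors: Δ₁ = -4, Δ₂ = -40, Δ₃ = -344.
The minors fit neither the all-positive nor the alternating-sign pattern, so H is indefinite: a saddle point.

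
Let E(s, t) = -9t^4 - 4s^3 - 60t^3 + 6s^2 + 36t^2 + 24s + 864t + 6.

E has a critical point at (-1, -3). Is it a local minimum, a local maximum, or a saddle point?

The mixed partial ∂²E/∂s∂t is 0, so the Hessian at any point is diag(E_ss, E_tt) = diag(12(-2s + 1), 36(-3t^2 - 10t + 2)).
At (-1, -3): H = diag(36, 180).
Both eigenvalues are positive, so H is positive definite: a local minimum.

local minimum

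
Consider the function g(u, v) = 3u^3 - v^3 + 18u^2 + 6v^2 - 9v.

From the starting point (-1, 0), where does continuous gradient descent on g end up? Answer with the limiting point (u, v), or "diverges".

(0, 1)

g is separable, so gradient descent decouples: u follows -∂g/∂u, v follows -∂g/∂v.
∂g/∂u = 9u(u + 4); at u=-1 this is -27, so u increases.
∂g/∂v = -3(v - 3)(v - 1); at v=0 this is -9, so v increases.
u converges to its nearest critical value 0 (a local min of the u-part); v converges to 1. The iterate converges to (0, 1).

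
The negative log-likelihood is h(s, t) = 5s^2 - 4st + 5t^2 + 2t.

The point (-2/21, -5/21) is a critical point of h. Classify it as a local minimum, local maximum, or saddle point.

local minimum

The Hessian of h is constant: H = [[10, -4], [-4, 10]].
det(H) = 10·10 − (-4)² = 84.
det(H) > 0 and tr(H) = 20 > 0, so H is positive definite and the point is a local minimum.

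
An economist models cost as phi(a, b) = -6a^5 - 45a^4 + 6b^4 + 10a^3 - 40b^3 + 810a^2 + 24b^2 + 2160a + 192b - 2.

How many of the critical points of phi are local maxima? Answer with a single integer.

phi separates as a function of a plus a function of b, so ∇phi=0 decouples.
∂phi/∂a = -30(a - 3)(a + 2)(a + 3)(a + 4) = 0 at a ∈ {-4, -3, -2, 3}; ∂phi/∂b = 24(b - 4)(b - 2)(b + 1) = 0 at b ∈ {-1, 2, 4}.
The Hessian is diagonal: diag(phi_aa, phi_bb). Second derivatives: phi_aa(-4)=420, phi_aa(-3)=-180, phi_aa(-2)=300, phi_aa(3)=-6300; phi_bb(-1)=360, phi_bb(2)=-144, phi_bb(4)=240.
Local maxima occur where both diagonal entries negative: (-3, 2), (3, 2). Count: 2.

2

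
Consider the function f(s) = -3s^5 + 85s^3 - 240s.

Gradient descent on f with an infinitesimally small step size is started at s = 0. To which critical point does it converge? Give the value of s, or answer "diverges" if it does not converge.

1

f'(s) = -15(s - 4)(s - 1)(s + 1)(s + 4), so f'(0) = -240.
Gradient descent moves in the -f' direction, i.e. s is increasing.
The nearest critical point in that direction is s = 1, where f'' = 450 > 0 (a local minimum). The iterate converges there.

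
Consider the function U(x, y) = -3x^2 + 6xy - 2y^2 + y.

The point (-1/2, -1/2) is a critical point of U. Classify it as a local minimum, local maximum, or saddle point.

saddle point

The Hessian of U is constant: H = [[-6, 6], [6, -4]].
det(H) = (-6)·(-4) − 6² = -12.
Since det(H) < 0, H is indefinite and the critical point is a saddle point.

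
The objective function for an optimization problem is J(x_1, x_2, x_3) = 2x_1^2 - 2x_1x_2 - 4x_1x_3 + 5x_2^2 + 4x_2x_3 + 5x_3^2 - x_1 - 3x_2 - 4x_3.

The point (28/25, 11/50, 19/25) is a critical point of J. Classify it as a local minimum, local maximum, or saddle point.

The Hessian is constant: H = [[4, -2, -4], [-2, 10, 4], [-4, 4, 10]].
Leading principal minors: Δ₁ = 4, Δ₂ = 36, Δ₃ = 200.
All leading minors are positive, so H is positive definite: a local minimum.

local minimum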